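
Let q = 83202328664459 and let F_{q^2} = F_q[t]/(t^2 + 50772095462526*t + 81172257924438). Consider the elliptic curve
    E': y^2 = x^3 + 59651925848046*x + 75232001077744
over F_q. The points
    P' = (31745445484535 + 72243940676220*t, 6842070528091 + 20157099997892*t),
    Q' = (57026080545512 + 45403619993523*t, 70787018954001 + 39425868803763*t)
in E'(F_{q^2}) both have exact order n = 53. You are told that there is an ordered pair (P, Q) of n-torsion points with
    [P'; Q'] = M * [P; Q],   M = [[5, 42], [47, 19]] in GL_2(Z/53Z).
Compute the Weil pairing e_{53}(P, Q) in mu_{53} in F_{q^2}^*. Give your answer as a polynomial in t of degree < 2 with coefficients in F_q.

Under M = [[5,42],[47,19]] in GL_2(Z/53), e_{53}(P',Q') = e_{53}(P,Q)^(5*19-42*47 mod 53).
det(M) mod 53 = 29; its inverse in (Z/53)^* is 11 (check: 29*11 mod 53 = 1).
Run Miller on y^2=x^3+59651925848046*x+75232001077744 over F_{83202328664459}: ladder 110101 (6 bits); e = f_P(D_Q)/f_Q(D_P).
Result: e(P',Q') = 1655411201424 + 23480909046867*t.
Raise to 11: e(P,Q) = 11226252440876 + 17286762742220*t in mu_{53}.

11226252440876 + 17286762742220*t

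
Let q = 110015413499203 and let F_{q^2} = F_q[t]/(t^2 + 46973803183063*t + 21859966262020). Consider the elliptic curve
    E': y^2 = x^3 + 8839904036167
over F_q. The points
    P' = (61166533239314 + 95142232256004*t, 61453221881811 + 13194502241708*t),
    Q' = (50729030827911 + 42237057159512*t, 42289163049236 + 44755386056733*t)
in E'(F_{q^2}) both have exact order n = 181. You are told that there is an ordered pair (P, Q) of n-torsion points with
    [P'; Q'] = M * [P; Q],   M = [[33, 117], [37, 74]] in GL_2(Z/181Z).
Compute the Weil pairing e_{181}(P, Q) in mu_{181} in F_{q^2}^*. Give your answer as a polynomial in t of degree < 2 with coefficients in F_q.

106116316229713 + 3986316240680*t

Since e_{181}(P,P)=e_{181}(Q,Q)=1 and e_{181}(Q,P)=e_{181}(P,Q)^{-1}, expanding e_{181}(33*P + 117*Q,37*P + 74*Q) leaves e(P,Q)^det(M).
Inverting 104 mod 181: 47. Thus e_{181}(P,Q) = e(P',Q')^{47}.
Double-and-add over 10110101: 8-1 doublings, 5-1 additions; each step l_{T,T}/v_{2T} or l_{T,P'}/v at Q'+S for random S.
Result: e(P',Q') = 67028820218595 + 89236058733634*t.
e_{181}(P,Q) = (67028820218595 + 89236058733634*t)^{47} = 106116316229713 + 3986316240680*t.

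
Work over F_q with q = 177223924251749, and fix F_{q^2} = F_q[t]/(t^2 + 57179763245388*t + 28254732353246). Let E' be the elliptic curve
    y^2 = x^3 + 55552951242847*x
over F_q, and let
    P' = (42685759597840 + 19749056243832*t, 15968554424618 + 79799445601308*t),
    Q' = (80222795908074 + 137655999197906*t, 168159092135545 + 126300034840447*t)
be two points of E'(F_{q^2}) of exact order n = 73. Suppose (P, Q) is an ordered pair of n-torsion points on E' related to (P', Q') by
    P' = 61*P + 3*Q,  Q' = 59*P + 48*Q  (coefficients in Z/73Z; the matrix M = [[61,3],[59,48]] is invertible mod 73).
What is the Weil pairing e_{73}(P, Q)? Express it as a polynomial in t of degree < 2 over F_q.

31352029912001 + 114142777327226*t

e_{73} is bilinear + alternating on E[73], so e_{73}(61*P + 3*Q, 59*P + 48*Q) = e_{73}(P,Q)^(61*48-3*59).
61*48 - 3*59 = 2751; reduced mod 73: det = 50, inverse 19.
n = 73 = (1001001)_2 (7 bits, wt 3); accumulate f_{73,P'}(Q'+S)/f_{73,P'}(S) along the 6-step ladder.
The quotient is 124873761514903 + 31336980360525*t.
Thus e_{73}(P,Q) = 31352029912001 + 114142777327226*t.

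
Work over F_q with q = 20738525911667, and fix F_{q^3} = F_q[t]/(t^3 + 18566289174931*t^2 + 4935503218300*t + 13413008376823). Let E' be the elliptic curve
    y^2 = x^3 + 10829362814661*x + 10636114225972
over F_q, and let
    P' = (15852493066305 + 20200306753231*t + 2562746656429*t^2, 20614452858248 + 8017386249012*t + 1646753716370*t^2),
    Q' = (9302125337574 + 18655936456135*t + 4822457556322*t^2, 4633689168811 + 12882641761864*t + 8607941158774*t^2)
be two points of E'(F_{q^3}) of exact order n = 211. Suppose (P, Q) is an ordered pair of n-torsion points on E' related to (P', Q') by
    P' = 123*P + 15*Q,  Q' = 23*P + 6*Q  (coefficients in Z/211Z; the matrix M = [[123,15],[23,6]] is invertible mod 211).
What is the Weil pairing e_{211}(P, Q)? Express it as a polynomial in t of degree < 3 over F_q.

Under M = [[123,15],[23,6]] in GL_2(Z/211), e_{211}(P',Q') = e_{211}(P,Q)^(123*6-15*23 mod 211).
det M = 123*6 - 15*23 = 393 = 182 (mod 211); 182^{-1} = 80 (mod 211).
Miller loop for e_{211} over F_{20738525911667^3}: bits of 211 = 11010011; 7 double steps + 4 add steps, l/v at each.
Miller gives e_{211}(P',Q') = 16052332989878 + 18122470570574*t + 15623337638501*t^2 in F_{20738525911667^3}.
e_{211}(P,Q) = (16052332989878 + 18122470570574*t + 15623337638501*t^2)^{80} = 3433752328251 + 8376473553593*t + 12947209266691*t^2.

3433752328251 + 8376473553593*t + 12947209266691*t^2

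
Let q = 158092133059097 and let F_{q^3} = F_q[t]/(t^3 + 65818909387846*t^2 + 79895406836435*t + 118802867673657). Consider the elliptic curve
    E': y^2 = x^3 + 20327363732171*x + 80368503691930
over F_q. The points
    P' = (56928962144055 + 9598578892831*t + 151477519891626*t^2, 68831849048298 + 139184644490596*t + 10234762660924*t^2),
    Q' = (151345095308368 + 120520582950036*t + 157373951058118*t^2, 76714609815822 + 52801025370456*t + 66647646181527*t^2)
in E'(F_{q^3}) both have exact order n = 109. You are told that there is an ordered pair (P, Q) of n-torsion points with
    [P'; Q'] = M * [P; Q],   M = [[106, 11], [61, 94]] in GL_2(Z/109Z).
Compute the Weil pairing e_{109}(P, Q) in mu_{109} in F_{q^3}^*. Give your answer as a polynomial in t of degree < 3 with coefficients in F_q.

2099594173619 + 29887587768996*t + 115151901345590*t^2

The 109-Weil pairing on E[109] over F_{158092133059097} is alternating-bilinear: e_{109}(P',Q') = e_{109}(P,Q)^det(M).
det M = 106*94 - 11*61 = 9293 = 28 (mod 109); 28^{-1} = 74 (mod 109).
Build f_{109,P'} and f_{109,Q'} via the 7-bit ladder of 109=1101101_2; evaluate at shifted divisors; quotient in F_{158092133059097^3}.
Miller gives e_{109}(P',Q') = 23413359591381 + 9528561573500*t + 129898197878174*t^2 in F_{158092133059097^3}.
e_{109}(P,Q) = (23413359591381 + 9528561573500*t + 129898197878174*t^2)^{74} = 2099594173619 + 29887587768996*t + 115151901345590*t^2.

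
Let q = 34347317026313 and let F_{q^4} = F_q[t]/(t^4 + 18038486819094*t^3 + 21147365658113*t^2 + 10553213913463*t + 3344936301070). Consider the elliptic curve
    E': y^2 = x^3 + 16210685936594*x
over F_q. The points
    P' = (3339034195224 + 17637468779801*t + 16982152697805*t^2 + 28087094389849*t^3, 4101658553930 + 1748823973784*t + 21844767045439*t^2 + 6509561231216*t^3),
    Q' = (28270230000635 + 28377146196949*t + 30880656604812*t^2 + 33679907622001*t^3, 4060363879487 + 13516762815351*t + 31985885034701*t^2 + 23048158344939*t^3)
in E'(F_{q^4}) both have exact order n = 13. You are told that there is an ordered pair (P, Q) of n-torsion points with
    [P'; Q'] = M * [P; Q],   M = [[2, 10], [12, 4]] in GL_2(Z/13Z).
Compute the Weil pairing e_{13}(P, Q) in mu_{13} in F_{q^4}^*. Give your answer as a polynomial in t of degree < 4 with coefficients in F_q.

24969779217717 + 16992004512678*t + 30635611882047*t^2 + 30242644362389*t^3

e_{13}(aP+bQ,cP+dQ) = e_{13}(P,Q)^(ad-bc); with (a,b,c,d)=(2,10,12,4) this gives the det-13 law.
2*4 - 10*12 = -112; reduced mod 13: det = 5, inverse 8.
Double-and-add over 1101: 4-1 doublings, 3-1 additions; each step l_{T,T}/v_{2T} or l_{T,P'}/v at Q'+S for random S.
So e_{13}(P',Q') = 22641483381948 + 32123344258511*t + 9684524251556*t^2 + 24371440937887*t^3.
Finally e_{13}(P,Q) = 24969779217717 + 16992004512678*t + 30635611882047*t^2 + 30242644362389*t^3.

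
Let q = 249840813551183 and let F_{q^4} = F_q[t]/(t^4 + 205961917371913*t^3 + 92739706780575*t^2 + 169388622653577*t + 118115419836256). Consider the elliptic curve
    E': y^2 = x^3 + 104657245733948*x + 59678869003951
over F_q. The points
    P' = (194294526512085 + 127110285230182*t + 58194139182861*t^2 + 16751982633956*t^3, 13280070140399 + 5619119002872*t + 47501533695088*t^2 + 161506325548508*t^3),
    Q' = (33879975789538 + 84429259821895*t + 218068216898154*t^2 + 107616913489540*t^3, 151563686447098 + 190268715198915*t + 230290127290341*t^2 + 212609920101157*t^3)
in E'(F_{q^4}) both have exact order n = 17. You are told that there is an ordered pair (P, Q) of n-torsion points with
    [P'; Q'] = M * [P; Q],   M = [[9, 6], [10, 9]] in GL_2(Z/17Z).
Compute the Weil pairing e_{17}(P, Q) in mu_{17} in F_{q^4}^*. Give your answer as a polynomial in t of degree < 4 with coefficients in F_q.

Since e_{17}(P,P)=e_{17}(Q,Q)=1 and e_{17}(Q,P)=e_{17}(P,Q)^{-1}, expanding e_{17}(9*P + 6*Q,10*P + 9*Q) leaves e(P,Q)^det(M).
Hence e(P,Q) = e(P',Q')^{13} where 13 = 4^{-1} mod 17.
n = 17 = (10001)_2 (5 bits, wt 2); accumulate f_{17,P'}(Q'+S)/f_{17,P'}(S) along the 4-step ladder.
f_P(D_Q)/f_Q(D_P) = 195006455648100 + 9514966546618*t + 181219843847921*t^2 + 28992731586756*t^3.
e_{17}(P,Q) = (195006455648100 + 9514966546618*t + 181219843847921*t^2 + 28992731586756*t^3)^{13} = 244210782804238 + 76837297587504*t + 204711061534982*t^2 + 239057764323982*t^3.

244210782804238 + 76837297587504*t + 204711061534982*t^2 + 239057764323982*t^3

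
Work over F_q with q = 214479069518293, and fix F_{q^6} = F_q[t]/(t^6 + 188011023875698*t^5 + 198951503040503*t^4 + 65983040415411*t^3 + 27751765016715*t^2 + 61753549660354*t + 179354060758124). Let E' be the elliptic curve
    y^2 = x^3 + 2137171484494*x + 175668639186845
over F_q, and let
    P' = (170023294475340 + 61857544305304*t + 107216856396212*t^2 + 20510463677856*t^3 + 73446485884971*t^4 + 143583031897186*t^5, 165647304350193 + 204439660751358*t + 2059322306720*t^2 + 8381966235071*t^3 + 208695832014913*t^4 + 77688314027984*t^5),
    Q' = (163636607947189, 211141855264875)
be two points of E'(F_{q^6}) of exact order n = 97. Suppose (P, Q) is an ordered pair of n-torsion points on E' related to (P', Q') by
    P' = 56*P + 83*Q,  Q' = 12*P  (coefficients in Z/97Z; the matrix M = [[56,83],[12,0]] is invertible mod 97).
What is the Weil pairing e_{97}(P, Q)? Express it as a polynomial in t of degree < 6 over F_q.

e_{97} is bilinear + alternating on E[97], so e_{97}(56*P + 83*Q, 12*P) = e_{97}(P,Q)^(56*0-83*12).
det M = 56*0 - 83*12 = -996 = 71 (mod 97); 71^{-1} = 41 (mod 97).
Double-and-add over 1100001: 7-1 doublings, 3-1 additions; each step l_{T,T}/v_{2T} or l_{T,P'}/v at Q'+S for random S.
Result: e(P',Q') = 29262436038741 + 97815033098604*t + 200583863995070*t^2 + 146654858605764*t^3 + 113212091543920*t^4 + 141356163451071*t^5.
e_{97}(P,Q) = (29262436038741 + 97815033098604*t + 200583863995070*t^2 + 146654858605764*t^3 + 113212091543920*t^4 + 141356163451071*t^5)^{41} = 84824426625895 + 71647467620511*t + 60342590463839*t^2 + 161298105850985*t^3 + 183345167837948*t^4 + 1011031811864*t^5.

84824426625895 + 71647467620511*t + 60342590463839*t^2 + 161298105850985*t^3 + 183345167837948*t^4 + 1011031811864*t^5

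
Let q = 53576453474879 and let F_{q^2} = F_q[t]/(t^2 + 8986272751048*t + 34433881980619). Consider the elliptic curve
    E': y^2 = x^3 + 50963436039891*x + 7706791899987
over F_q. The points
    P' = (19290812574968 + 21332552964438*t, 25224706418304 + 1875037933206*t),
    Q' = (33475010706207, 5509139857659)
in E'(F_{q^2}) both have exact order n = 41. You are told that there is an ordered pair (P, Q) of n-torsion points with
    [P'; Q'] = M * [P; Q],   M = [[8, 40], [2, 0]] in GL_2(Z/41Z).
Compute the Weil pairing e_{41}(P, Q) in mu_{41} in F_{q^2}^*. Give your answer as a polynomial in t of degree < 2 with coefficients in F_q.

e_{41} is bilinear + alternating on E[41], so e_{41}(8*P + 40*Q, 2*P) = e_{41}(P,Q)^(8*0-40*2).
Hence e(P,Q) = e(P',Q')^{21} where 21 = 2^{-1} mod 41.
6-bit Miller (101001) on E'/F_{53576453474879} with a'=50963436039891, b'=7706791899987: accumulate tangent/chord ratios at Q'+S and P'+S'.
So e_{41}(P',Q') = 21630548150549 + 13242080131892*t.
(21630548150549 + 13242080131892*t)^{21} mod (53576453474879,f) = 19704528514146 + 7212623396582*t.

19704528514146 + 7212623396582*t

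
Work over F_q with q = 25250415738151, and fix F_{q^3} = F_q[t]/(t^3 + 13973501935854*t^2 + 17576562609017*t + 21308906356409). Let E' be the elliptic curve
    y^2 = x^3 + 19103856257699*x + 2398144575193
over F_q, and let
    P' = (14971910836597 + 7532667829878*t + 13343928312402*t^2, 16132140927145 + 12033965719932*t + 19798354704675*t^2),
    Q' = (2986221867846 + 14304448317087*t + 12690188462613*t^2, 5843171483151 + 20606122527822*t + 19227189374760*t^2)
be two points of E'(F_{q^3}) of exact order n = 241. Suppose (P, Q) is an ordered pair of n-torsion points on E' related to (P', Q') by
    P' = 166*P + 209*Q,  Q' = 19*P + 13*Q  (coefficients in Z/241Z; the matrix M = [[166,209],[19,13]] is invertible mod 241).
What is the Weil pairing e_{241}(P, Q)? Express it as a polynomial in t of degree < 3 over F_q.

e_{241} is bilinear + alternating on E[241], so e_{241}(166*P + 209*Q, 19*P + 13*Q) = e_{241}(P,Q)^(166*13-209*19).
det M = 166*13 - 209*19 = -1813 = 115 (mod 241); 115^{-1} = 197 (mod 241).
n = 241 = (11110001)_2 (8 bits, wt 5); accumulate f_{241,P'}(Q'+S)/f_{241,P'}(S) along the 7-step ladder.
The quotient is 776860921189 + 11054036732015*t + 13179560573711*t^2.
Raise to 197: e(P,Q) = 20699936687394 + 19662994733400*t + 24913074268844*t^2 in mu_{241}.

20699936687394 + 19662994733400*t + 24913074268844*t^2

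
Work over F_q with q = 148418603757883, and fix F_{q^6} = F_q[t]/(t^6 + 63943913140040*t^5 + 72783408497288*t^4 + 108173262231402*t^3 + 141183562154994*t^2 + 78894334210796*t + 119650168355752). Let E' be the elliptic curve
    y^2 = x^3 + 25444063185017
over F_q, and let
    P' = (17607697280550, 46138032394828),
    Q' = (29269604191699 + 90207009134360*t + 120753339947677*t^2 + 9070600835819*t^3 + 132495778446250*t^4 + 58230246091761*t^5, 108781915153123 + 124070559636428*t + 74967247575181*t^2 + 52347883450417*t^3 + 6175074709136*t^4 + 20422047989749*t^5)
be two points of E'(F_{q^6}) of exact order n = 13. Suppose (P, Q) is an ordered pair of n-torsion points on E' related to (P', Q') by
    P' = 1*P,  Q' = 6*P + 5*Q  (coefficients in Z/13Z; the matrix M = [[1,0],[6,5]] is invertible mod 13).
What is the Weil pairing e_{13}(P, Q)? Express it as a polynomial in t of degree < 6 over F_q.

Under M = [[1,0],[6,5]] in GL_2(Z/13), e_{13}(P',Q') = e_{13}(P,Q)^(1*5-0*6 mod 13).
Inverting 5 mod 13: 8. Thus e_{13}(P,Q) = e(P',Q')^{8}.
Run Miller on y^2=x^3+25444063185017 over F_{148418603757883}: ladder 1101 (4 bits); e = f_P(D_Q)/f_Q(D_P).
Result: e(P',Q') = 84557505764601 + 60592098908528*t + 64822168667993*t^2 + 106598456397556*t^3 + 40638874655477*t^4 + 24506743022583*t^5.
e_{13}(P,Q) = (84557505764601 + 60592098908528*t + 64822168667993*t^2 + 106598456397556*t^3 + 40638874655477*t^4 + 24506743022583*t^5)^{8} = 148170910423726 + 146198016363010*t + 33861432548916*t^2 + 55612632734370*t^3 + 61691788423702*t^4 + 11666563199012*t^5.

148170910423726 + 146198016363010*t + 33861432548916*t^2 + 55612632734370*t^3 + 61691788423702*t^4 + 11666563199012*t^5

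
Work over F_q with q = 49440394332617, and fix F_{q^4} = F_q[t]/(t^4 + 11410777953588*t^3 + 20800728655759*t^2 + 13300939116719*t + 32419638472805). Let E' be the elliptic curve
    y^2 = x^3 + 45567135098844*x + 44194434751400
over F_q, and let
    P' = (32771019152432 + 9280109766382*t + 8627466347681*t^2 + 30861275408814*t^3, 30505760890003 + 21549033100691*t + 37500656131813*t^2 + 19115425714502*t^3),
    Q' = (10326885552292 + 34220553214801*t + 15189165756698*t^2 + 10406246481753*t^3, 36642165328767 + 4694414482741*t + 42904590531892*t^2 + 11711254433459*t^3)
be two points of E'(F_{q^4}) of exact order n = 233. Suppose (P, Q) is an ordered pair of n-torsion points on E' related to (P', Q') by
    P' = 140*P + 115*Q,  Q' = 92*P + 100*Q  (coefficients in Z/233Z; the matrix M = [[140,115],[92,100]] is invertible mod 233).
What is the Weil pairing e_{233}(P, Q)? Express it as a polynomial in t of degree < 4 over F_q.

28422640145042 + 27928288968076*t + 8793351737769*t^2 + 33751253199442*t^3

Alternating bilinearity on E[233] (values in mu_{233} in F_{49440394332617^4}) gives e(P',Q') = e(P,Q)^det(M).
So e_{233}(P,Q) = e_{233}(P',Q')^{146}, since 158*146 = 1 mod 233.
Double-and-add over 11101001: 8-1 doublings, 5-1 additions; each step l_{T,T}/v_{2T} or l_{T,P'}/v at Q'+S for random S.
Result: e(P',Q') = 39968515033678 + 23045923871455*t + 36835349415961*t^2 + 27563803346744*t^3.
Thus e_{233}(P,Q) = 28422640145042 + 27928288968076*t + 8793351737769*t^2 + 33751253199442*t^3.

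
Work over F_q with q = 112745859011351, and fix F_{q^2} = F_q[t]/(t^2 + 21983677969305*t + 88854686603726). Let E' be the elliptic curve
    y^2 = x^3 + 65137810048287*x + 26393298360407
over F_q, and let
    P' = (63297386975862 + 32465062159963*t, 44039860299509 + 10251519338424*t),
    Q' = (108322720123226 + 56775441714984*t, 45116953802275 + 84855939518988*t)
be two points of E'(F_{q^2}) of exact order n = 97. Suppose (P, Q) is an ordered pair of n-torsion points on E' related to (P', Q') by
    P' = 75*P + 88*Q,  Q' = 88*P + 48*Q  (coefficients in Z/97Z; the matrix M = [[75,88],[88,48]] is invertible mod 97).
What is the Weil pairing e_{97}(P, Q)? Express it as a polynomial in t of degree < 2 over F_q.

Since e_{97}(P,P)=e_{97}(Q,Q)=1 and e_{97}(Q,P)=e_{97}(P,Q)^{-1}, expanding e_{97}(75*P + 88*Q,88*P + 48*Q) leaves e(P,Q)^det(M).
75*48 - 88*88 = -4144; reduced mod 97: det = 27, inverse 18.
Run Miller on y^2=x^3+65137810048287*x+26393298360407 over F_{112745859011351}: ladder 1100001 (7 bits); e = f_P(D_Q)/f_Q(D_P).
So e_{97}(P',Q') = 61954002303596 + 23449649736627*t.
Hence e(P,Q) = 53227280953181 + 10671010463782*t in F_{112745859011351^2}^*.

53227280953181 + 10671010463782*t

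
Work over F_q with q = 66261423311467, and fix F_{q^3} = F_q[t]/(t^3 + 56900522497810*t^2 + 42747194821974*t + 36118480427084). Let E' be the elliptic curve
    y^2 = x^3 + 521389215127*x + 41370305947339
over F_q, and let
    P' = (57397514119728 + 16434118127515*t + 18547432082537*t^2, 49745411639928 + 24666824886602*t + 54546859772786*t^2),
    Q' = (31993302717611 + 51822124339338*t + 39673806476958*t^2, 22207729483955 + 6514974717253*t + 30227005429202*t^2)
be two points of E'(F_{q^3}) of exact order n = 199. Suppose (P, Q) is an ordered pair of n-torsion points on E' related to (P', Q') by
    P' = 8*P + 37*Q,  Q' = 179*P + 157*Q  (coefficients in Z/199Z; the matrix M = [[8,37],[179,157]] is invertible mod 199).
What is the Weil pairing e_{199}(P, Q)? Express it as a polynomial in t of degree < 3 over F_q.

The 199-Weil pairing on E[199] over F_{66261423311467} is alternating-bilinear: e_{199}(P',Q') = e_{199}(P,Q)^det(M).
Inverting 6 mod 199: 166. Thus e_{199}(P,Q) = e(P',Q')^{166}.
Run Miller on y^2=x^3+521389215127*x+41370305947339 over F_{66261423311467}: ladder 11000111 (8 bits); e = f_P(D_Q)/f_Q(D_P).
e_{199}(P',Q') = 43045700802634 + 11917883523761*t + 63665225404940*t^2.
Finally e_{199}(P,Q) = 46598392309291 + 7975548230473*t + 52435373287301*t^2.

46598392309291 + 7975548230473*t + 52435373287301*t^2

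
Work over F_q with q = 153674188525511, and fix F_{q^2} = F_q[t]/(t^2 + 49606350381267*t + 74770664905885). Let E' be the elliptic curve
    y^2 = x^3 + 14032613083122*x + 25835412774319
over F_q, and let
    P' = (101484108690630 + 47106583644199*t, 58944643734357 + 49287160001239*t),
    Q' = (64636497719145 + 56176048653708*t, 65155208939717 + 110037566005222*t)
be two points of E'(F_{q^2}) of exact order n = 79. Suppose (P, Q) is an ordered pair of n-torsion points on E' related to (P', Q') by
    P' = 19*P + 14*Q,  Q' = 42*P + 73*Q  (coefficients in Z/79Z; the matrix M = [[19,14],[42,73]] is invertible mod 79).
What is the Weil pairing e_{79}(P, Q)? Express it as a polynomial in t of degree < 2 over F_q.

e_{79}(aP+bQ,cP+dQ) = e_{79}(P,Q)^(ad-bc); with (a,b,c,d)=(19,14,42,73) this gives the det-79 law.
19*73 - 14*42 = 799; reduced mod 79: det = 9, inverse 44.
Run Miller on y^2=x^3+14032613083122*x+25835412774319 over F_{153674188525511}: ladder 1001111 (7 bits); e = f_P(D_Q)/f_Q(D_P).
The quotient is 46022876832161 + 91935898712865*t.
e_{79}(P,Q) = (46022876832161 + 91935898712865*t)^{44} = 73551411391080 + 122050633090728*t.

73551411391080 + 122050633090728*t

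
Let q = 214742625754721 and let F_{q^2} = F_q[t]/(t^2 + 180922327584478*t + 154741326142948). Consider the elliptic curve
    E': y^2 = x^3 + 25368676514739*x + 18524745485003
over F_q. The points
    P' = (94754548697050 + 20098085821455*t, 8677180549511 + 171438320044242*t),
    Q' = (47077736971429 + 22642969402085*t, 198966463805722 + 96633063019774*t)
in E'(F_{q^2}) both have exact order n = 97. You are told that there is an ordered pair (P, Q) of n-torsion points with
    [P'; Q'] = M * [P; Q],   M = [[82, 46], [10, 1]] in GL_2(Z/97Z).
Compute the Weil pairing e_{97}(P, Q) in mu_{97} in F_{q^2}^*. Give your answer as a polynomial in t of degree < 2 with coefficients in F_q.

e_{97} is bilinear + alternating on E[97], so e_{97}(82*P + 46*Q, 10*P + 1*Q) = e_{97}(P,Q)^(82*1-46*10).
So e_{97}(P,Q) = e_{97}(P',Q')^{68}, since 10*68 = 1 mod 97.
7-bit Miller (1100001) on E'/F_{214742625754721} with a'=25368676514739, b'=18524745485003: accumulate tangent/chord ratios at Q'+S and P'+S'.
So e_{97}(P',Q') = 197656859420777 + 164005673758751*t.
Finally e_{97}(P,Q) = 75134131665734 + 163305976061922*t.

75134131665734 + 163305976061922*t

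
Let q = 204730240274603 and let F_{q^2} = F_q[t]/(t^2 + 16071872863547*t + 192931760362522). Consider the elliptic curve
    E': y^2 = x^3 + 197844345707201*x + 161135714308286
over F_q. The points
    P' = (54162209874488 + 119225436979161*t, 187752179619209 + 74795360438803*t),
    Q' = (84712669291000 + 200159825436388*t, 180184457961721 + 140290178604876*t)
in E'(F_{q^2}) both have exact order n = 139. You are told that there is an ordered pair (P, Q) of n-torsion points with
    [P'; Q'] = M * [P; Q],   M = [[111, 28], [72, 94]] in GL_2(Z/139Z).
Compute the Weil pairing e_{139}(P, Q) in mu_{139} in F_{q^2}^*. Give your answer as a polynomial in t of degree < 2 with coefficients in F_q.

Since e_{139}(P,P)=e_{139}(Q,Q)=1 and e_{139}(Q,P)=e_{139}(P,Q)^{-1}, expanding e_{139}(111*P + 28*Q,72*P + 94*Q) leaves e(P,Q)^det(M).
det(M) mod 139 = 78; its inverse in (Z/139)^* is 41 (check: 78*41 mod 139 = 1).
Run Miller on y^2=x^3+197844345707201*x+161135714308286 over F_{204730240274603}: ladder 10001011 (8 bits); e = f_P(D_Q)/f_Q(D_P).
So e_{139}(P',Q') = 133454602362543 + 47979919427116*t.
e_{139}(P,Q) = (133454602362543 + 47979919427116*t)^{41} = 27224103447164 + 80001147214047*t.

27224103447164 + 80001147214047*t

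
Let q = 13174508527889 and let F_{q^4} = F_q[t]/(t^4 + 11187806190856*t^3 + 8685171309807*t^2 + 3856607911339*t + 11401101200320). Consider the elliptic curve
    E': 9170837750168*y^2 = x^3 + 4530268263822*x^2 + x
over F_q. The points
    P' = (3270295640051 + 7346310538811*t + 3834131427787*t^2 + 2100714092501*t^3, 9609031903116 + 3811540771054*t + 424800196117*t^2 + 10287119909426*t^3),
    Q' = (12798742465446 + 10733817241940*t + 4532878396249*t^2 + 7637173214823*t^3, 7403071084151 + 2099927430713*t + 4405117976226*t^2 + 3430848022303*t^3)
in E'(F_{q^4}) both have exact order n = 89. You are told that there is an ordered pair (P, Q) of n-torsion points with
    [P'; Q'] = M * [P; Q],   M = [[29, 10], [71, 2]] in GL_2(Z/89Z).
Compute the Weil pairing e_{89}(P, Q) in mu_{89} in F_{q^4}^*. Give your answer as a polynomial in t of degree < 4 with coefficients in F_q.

9528331443119 + 675676447496*t + 5972943706567*t^2 + 5060902366991*t^3

Under M = [[29,10],[71,2]] in GL_2(Z/89), e_{89}(P',Q') = e_{89}(P,Q)^(29*2-10*71 mod 89).
det M = 29*2 - 10*71 = -652 = 60 (mod 89); 60^{-1} = 46 (mod 89).
(x,y)|->(3380321860718x+10004896730902,3380321860718y) sends E' to y^2=x^3+4907575342621*x+541432956188.
7-bit Miller (1011001) on E'/F_{13174508527889} with a'=4907575342621, b'=541432956188: accumulate tangent/chord ratios at Q'+S and P'+S'.
e_{89}(P',Q') = 12694517779164 + 8618261784415*t + 8613409844889*t^2 + 6275110135747*t^3.
e_{89}(P,Q) = (12694517779164 + 8618261784415*t + 8613409844889*t^2 + 6275110135747*t^3)^{46} = 9528331443119 + 675676447496*t + 5972943706567*t^2 + 5060902366991*t^3.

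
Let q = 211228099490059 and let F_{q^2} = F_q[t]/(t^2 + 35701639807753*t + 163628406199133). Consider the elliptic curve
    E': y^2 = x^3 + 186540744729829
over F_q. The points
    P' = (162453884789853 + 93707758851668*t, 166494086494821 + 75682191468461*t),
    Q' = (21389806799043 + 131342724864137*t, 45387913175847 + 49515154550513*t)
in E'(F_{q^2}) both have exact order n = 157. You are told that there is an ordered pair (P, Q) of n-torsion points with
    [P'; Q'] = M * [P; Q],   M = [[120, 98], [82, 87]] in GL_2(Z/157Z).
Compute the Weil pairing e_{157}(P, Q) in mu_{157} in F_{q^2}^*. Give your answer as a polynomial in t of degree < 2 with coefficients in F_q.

e_{157} is bilinear + alternating on E[157], so e_{157}(120*P + 98*Q, 82*P + 87*Q) = e_{157}(P,Q)^(120*87-98*82).
Hence e(P,Q) = e(P',Q')^{141} where 141 = 49^{-1} mod 157.
Double-and-add over 10011101: 8-1 doublings, 5-1 additions; each step l_{T,T}/v_{2T} or l_{T,P'}/v at Q'+S for random S.
f_P(D_Q)/f_Q(D_P) = 109295393564256 + 67274287569366*t.
Thus e_{157}(P,Q) = 21671444782981 + 10462945231426*t.

21671444782981 + 10462945231426*t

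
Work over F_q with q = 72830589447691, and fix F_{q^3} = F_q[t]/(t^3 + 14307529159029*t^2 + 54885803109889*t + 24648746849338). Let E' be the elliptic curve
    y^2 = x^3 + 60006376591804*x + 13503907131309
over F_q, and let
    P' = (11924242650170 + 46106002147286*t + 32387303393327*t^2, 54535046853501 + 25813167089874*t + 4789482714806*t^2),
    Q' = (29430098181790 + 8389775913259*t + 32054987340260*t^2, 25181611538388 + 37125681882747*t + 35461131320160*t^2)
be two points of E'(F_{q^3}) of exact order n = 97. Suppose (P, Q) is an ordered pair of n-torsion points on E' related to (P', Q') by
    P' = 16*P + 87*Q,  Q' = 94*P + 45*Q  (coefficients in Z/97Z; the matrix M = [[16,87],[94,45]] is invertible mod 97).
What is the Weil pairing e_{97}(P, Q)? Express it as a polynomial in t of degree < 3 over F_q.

The 97-Weil pairing on E[97] over F_{72830589447691} is alternating-bilinear: e_{97}(P',Q') = e_{97}(P,Q)^det(M).
16*45 - 87*94 = -7458; reduced mod 97: det = 11, inverse 53.
7-bit Miller (1100001) on E'/F_{72830589447691} with a'=60006376591804, b'=13503907131309: accumulate tangent/chord ratios at Q'+S and P'+S'.
f_P(D_Q)/f_Q(D_P) = 28968585210070 + 17464919533305*t + 57163326338590*t^2.
Hence e(P,Q) = 14971877241441 + 3805052637780*t + 66039154693064*t^2 in F_{72830589447691^3}^*.

14971877241441 + 3805052637780*t + 66039154693064*t^2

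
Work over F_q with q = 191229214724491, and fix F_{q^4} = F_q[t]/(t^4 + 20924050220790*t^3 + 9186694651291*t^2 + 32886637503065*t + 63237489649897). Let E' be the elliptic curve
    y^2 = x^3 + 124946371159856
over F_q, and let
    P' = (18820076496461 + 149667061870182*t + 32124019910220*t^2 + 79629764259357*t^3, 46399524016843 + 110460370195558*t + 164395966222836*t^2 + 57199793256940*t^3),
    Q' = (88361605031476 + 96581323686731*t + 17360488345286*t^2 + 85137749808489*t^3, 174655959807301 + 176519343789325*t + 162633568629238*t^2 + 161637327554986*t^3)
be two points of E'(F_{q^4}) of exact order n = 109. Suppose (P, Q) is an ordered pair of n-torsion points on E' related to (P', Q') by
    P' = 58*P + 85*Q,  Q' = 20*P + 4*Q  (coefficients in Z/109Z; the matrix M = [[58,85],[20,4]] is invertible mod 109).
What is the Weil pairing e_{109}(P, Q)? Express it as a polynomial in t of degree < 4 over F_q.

151377489129738 + 166386710795438*t + 108205370800953*t^2 + 156762639512967*t^3

e_{109}(aP+bQ,cP+dQ) = e_{109}(P,Q)^(ad-bc); with (a,b,c,d)=(58,85,20,4) this gives the det-109 law.
So e_{109}(P,Q) = e_{109}(P',Q')^{47}, since 58*47 = 1 mod 109.
Build f_{109,P'} and f_{109,Q'} via the 7-bit ladder of 109=1101101_2; evaluate at shifted divisors; quotient in F_{191229214724491^4}.
The quotient is 154748828342501 + 180809322697753*t + 7835755456351*t^2 + 12134731926423*t^3.
(154748828342501 + 180809322697753*t + 7835755456351*t^2 + 12134731926423*t^3)^{47} mod (191229214724491,f) = 151377489129738 + 166386710795438*t + 108205370800953*t^2 + 156762639512967*t^3.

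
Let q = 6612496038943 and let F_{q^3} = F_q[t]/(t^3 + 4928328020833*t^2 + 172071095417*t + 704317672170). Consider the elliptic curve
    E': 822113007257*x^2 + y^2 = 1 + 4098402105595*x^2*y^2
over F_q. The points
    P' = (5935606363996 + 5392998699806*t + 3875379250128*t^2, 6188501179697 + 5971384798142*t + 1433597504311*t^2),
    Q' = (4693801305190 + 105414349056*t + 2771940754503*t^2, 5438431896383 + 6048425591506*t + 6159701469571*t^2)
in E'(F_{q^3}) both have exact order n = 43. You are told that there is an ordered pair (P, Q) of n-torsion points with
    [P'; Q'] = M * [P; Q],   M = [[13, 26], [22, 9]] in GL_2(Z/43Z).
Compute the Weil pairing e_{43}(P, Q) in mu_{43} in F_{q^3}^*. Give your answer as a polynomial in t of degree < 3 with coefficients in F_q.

2829049985237 + 3857471381571*t + 1281169430752*t^2

The 43-Weil pairing on E[43] over F_{6612496038943} is alternating-bilinear: e_{43}(P',Q') = e_{43}(P,Q)^det(M).
det(M) mod 43 = 18; its inverse in (Z/43)^* is 12 (check: 18*12 mod 43 = 1).
Edwards a_E,d_E -> Montgomery A=4581978524730,B=4837946958820 -> Weierstrass 6255474793279,3677581784361 via alpha=820085852142,beta=2487175744887.
6-bit Miller (101011) on E'/F_{6612496038943} with a'=6255474793279, b'=3677581784361: accumulate tangent/chord ratios at Q'+S and P'+S'.
f_P(D_Q)/f_Q(D_P) = 4134308799361 + 136490593416*t + 1271436239690*t^2.
Thus e_{43}(P,Q) = 2829049985237 + 3857471381571*t + 1281169430752*t^2.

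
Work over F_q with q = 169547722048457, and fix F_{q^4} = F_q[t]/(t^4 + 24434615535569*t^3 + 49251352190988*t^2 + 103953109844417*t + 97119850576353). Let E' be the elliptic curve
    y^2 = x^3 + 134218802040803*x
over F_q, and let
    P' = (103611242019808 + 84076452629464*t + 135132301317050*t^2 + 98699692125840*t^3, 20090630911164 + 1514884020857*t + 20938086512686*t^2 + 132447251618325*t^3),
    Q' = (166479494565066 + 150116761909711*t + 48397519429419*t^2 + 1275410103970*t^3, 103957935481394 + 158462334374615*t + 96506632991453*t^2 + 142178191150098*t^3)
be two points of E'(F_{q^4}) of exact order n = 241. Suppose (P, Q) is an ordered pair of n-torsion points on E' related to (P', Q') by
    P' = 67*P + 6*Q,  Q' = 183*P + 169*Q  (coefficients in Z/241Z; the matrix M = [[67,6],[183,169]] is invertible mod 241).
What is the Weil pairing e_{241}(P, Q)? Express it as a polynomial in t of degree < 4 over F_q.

73269584413896 + 111191471337297*t + 121678877539857*t^2 + 35166926660909*t^3

Since e_{241}(P,P)=e_{241}(Q,Q)=1 and e_{241}(Q,P)=e_{241}(P,Q)^{-1}, expanding e_{241}(67*P + 6*Q,183*P + 169*Q) leaves e(P,Q)^det(M).
det M = 67*169 - 6*183 = 10225 = 103 (mod 241); 103^{-1} = 117 (mod 241).
n = 241 = (11110001)_2 (8 bits, wt 5); accumulate f_{241,P'}(Q'+S)/f_{241,P'}(S) along the 7-step ladder.
e_{241}(P',Q') = 26582319407899 + 145536474165189*t + 29392544268471*t^2 + 64887296399726*t^3.
Thus e_{241}(P,Q) = 73269584413896 + 111191471337297*t + 121678877539857*t^2 + 35166926660909*t^3.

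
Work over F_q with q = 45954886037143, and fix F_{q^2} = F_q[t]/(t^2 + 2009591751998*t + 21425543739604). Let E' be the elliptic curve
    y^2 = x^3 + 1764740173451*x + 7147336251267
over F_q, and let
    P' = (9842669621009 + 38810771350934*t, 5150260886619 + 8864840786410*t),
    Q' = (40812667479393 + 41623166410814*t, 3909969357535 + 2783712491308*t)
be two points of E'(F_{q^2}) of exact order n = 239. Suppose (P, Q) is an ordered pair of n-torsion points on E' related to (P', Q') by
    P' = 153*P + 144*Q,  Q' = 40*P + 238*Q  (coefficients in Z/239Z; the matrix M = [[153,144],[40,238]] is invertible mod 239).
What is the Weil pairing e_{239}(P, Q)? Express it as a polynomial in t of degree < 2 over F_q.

3514832598162 + 9583084021103*t

Since e_{239}(P,P)=e_{239}(Q,Q)=1 and e_{239}(Q,P)=e_{239}(P,Q)^{-1}, expanding e_{239}(153*P + 144*Q,40*P + 238*Q) leaves e(P,Q)^det(M).
153*238 - 144*40 = 30654; reduced mod 239: det = 62, inverse 27.
8-bit Miller (11101111) on E'/F_{45954886037143} with a'=1764740173451, b'=7147336251267: accumulate tangent/chord ratios at Q'+S and P'+S'.
e_{239}(P',Q') = 4968421702703 + 37753167226558*t.
Hence e(P,Q) = 3514832598162 + 9583084021103*t in F_{45954886037143^2}^*.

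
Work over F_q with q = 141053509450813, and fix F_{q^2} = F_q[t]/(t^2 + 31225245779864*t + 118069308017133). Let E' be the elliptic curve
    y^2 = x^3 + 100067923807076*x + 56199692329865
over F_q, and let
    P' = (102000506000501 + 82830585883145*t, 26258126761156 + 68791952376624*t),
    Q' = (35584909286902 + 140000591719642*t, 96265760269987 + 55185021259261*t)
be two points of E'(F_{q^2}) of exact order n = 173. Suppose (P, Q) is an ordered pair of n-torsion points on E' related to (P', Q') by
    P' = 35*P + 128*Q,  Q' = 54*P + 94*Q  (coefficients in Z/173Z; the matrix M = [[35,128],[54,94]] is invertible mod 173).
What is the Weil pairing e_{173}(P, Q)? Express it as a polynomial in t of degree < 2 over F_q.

Alternating bilinearity on E[173] (values in mu_{173} in F_{141053509450813^2}) gives e(P',Q') = e(P,Q)^det(M).
So e_{173}(P,Q) = e_{173}(P',Q')^{63}, since 11*63 = 1 mod 173.
Miller loop for e_{173} over F_{141053509450813^2}: bits of 173 = 10101101; 7 double steps + 4 add steps, l/v at each.
e_{173}(P',Q') = 90190492909129 + 129944098294197*t.
(90190492909129 + 129944098294197*t)^{63} mod (141053509450813,f) = 86642732453859 + 57447180693544*t.

86642732453859 + 57447180693544*t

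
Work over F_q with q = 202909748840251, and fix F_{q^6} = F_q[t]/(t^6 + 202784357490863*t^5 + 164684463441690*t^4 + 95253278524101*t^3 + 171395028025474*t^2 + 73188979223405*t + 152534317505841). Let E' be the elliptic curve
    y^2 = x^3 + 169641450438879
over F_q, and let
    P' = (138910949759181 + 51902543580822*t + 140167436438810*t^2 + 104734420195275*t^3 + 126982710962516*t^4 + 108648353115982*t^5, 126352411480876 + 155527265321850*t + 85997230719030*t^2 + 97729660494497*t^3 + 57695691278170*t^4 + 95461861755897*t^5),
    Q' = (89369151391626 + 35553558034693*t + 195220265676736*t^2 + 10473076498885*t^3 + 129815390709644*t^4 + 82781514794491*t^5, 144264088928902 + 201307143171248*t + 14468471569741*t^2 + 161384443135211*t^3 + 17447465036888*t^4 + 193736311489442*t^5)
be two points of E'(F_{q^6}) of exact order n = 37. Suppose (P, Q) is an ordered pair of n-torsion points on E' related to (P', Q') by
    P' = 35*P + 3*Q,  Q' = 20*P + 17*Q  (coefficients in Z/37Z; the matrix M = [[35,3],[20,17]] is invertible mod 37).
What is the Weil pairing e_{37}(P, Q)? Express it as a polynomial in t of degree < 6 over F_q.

56947779985227 + 85606132308410*t + 13178983609168*t^2 + 109468888650877*t^3 + 59620229811404*t^4 + 32987007504171*t^5

The 37-Weil pairing on E[37] over F_{202909748840251} is alternating-bilinear: e_{37}(P',Q') = e_{37}(P,Q)^det(M).
det(M) mod 37 = 17; its inverse in (Z/37)^* is 24 (check: 17*24 mod 37 = 1).
Miller loop for e_{37} over F_{202909748840251^6}: bits of 37 = 100101; 5 double steps + 2 add steps, l/v at each.
e_{37}(P',Q') = 87428484322594 + 20837147973966*t + 131321042709259*t^2 + 12854444490667*t^3 + 192808060749080*t^4 + 139914542750781*t^5.
Hence e(P,Q) = 56947779985227 + 85606132308410*t + 13178983609168*t^2 + 109468888650877*t^3 + 59620229811404*t^4 + 32987007504171*t^5 in F_{202909748840251^6}^*.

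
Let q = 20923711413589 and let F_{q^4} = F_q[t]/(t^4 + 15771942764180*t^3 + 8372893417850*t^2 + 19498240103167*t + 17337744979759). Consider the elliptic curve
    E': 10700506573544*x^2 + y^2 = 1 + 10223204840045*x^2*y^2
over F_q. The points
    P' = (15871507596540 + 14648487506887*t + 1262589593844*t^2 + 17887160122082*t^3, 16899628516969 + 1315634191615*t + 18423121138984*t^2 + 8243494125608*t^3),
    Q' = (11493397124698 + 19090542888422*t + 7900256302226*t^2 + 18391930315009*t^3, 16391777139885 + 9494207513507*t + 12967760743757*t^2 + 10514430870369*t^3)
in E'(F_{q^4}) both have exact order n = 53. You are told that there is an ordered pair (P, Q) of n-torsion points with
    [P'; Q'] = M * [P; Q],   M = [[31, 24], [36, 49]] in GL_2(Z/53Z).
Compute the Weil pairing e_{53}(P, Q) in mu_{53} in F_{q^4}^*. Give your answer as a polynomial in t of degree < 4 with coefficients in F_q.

20238951526137 + 8952935957116*t + 18757025869961*t^2 + 9396515849571*t^3

e_{53}(aP+bQ,cP+dQ) = e_{53}(P,Q)^(ad-bc); with (a,b,c,d)=(31,24,36,49) this gives the det-53 law.
Hence e(P,Q) = e(P',Q')^{14} where 14 = 19^{-1} mod 53.
Edwards->Montgomery: u=(1+y)/(1-y), v=u/x -> 12765789704002v^2=u^3+u; then x_W=5350253286772u: y^2=x^3+20623133528810*x.
Run Miller on y^2=x^3+20623133528810*x over F_{20923711413589}: ladder 110101 (6 bits); e = f_P(D_Q)/f_Q(D_P).
So e_{53}(P',Q') = 10450231923257 + 15061876069211*t + 5986067878541*t^2 + 3116830045441*t^3.
Finally e_{53}(P,Q) = 20238951526137 + 8952935957116*t + 18757025869961*t^2 + 9396515849571*t^3.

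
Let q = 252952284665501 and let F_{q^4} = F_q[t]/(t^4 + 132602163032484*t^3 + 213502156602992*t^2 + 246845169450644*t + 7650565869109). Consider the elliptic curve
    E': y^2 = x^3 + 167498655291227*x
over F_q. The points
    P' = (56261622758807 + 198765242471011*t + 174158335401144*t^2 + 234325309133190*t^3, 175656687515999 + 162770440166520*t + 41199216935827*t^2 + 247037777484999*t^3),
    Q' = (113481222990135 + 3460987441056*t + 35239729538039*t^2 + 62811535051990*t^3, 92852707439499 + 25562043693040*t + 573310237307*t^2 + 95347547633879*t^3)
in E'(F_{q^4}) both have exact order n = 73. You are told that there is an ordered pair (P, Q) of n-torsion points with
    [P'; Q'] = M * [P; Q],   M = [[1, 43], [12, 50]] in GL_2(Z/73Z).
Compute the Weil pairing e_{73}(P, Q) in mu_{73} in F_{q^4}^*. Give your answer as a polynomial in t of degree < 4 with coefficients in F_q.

Alternating bilinearity on E[73] (values in mu_{73} in F_{252952284665501^4}) gives e(P',Q') = e(P,Q)^det(M).
det(M) mod 73 = 45; its inverse in (Z/73)^* is 13 (check: 45*13 mod 73 = 1).
Run Miller on y^2=x^3+167498655291227*x over F_{252952284665501}: ladder 1001001 (7 bits); e = f_P(D_Q)/f_Q(D_P).
f_P(D_Q)/f_Q(D_P) = 109950788417617 + 16067460351664*t + 116325628496229*t^2 + 235212115312380*t^3.
Thus e_{73}(P,Q) = 116282901535439 + 111344938925509*t + 117490656186011*t^2 + 166787088227959*t^3.

116282901535439 + 111344938925509*t + 117490656186011*t^2 + 166787088227959*t^3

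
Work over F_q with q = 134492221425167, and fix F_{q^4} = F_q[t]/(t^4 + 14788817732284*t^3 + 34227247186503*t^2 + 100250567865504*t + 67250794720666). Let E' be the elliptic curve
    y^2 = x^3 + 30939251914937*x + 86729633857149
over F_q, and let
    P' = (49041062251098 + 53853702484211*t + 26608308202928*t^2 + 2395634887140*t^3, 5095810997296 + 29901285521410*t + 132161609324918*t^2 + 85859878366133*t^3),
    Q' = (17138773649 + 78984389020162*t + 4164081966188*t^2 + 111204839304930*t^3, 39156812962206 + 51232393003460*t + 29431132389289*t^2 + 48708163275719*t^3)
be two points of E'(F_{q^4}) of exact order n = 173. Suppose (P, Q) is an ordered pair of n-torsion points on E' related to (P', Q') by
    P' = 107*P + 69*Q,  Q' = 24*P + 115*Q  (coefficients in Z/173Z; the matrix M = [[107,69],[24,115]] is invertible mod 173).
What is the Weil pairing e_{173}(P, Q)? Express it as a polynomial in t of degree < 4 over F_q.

126528710580554 + 41857056474324*t + 104728004820632*t^2 + 14328165234342*t^3

Since e_{173}(P,P)=e_{173}(Q,Q)=1 and e_{173}(Q,P)=e_{173}(P,Q)^{-1}, expanding e_{173}(107*P + 69*Q,24*P + 115*Q) leaves e(P,Q)^det(M).
det(M) mod 173 = 96; its inverse in (Z/173)^* is 164 (check: 96*164 mod 173 = 1).
n = 173 = (10101101)_2 (8 bits, wt 5); accumulate f_{173,P'}(Q'+S)/f_{173,P'}(S) along the 7-step ladder.
Miller gives e_{173}(P',Q') = 62926348082949 + 2984275403567*t + 52819745838657*t^2 + 118726652663555*t^3 in F_{134492221425167^4}.
e_{173}(P,Q) = (62926348082949 + 2984275403567*t + 52819745838657*t^2 + 118726652663555*t^3)^{164} = 126528710580554 + 41857056474324*t + 104728004820632*t^2 + 14328165234342*t^3.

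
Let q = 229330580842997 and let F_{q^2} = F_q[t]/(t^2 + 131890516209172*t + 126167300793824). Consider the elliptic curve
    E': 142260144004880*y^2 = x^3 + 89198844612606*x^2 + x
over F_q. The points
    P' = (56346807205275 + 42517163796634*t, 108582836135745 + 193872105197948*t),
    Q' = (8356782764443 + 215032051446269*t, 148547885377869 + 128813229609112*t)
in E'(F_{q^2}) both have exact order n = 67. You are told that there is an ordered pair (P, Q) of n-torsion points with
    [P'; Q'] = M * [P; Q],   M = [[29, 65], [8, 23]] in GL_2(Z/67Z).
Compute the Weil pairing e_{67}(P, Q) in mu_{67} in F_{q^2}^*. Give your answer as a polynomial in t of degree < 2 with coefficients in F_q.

98443006782955 + 149747655848187*t

Under M = [[29,65],[8,23]] in GL_2(Z/67), e_{67}(P',Q') = e_{67}(P,Q)^(29*23-65*8 mod 67).
So e_{67}(P,Q) = e_{67}(P',Q')^{31}, since 13*31 = 1 mod 67.
Montgomery->Weierstrass: x_W = 83148431203668*x+10189428090523, y_W=83148431203668*y on F_{229330580842997}; lands on y^2=x^3+144070033414205*x+50369727894677.
n = 67 = (1000011)_2 (7 bits, wt 3); accumulate f_{67,P'}(Q'+S)/f_{67,P'}(S) along the 6-step ladder.
Result: e(P',Q') = 80932837967198 + 133721029388859*t.
Hence e(P,Q) = 98443006782955 + 149747655848187*t in F_{229330580842997^2}^*.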